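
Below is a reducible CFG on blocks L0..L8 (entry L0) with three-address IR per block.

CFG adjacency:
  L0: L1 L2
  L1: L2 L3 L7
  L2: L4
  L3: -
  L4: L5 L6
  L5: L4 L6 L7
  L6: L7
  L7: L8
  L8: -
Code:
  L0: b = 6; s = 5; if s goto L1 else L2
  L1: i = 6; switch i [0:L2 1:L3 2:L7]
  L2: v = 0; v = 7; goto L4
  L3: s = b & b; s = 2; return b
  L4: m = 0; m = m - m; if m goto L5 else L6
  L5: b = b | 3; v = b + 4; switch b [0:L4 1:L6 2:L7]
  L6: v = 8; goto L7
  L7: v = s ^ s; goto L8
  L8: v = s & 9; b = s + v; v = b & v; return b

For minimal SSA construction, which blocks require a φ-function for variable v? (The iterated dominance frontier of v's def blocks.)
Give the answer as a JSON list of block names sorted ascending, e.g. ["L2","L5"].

Answer: ["L4", "L6", "L7"]

Derivation:
idom tree: L1←L0 L2←L0 L3←L1 L4←L2 L5←L4 L6←L4 L7←L0 L8←L7
Dom at joins:
  L2: preds {L0,L1}: {L0} ∩ {L0,L1} = {L0}; idom=L0
  L4: preds {L2,L5}: {L0,L2} ∩ {L0,L2,L4,L5} = {L0,L2}; idom=L2
  L6: preds {L4,L5}: {L0,L2,L4} ∩ {L0,L2,L4,L5} = {L0,L2,L4}; idom=L4
  L7: preds {L1,L5,L6}: {L0,L1} ∩ {L0,L2,L4,L5} ∩ {L0,L2,L4,L6} = {L0}; idom=L0

DF derivation:
  join L2 pred L0: · stop@L0
  join L2 pred L1: L1 stop@L0
  join L4 pred L2: · stop@L2
  join L4 pred L5: L5→L4 stop@L2
  join L6 pred L4: · stop@L4
  join L6 pred L5: L5 stop@L4
  join L7 pred L1: L1 stop@L0
  join L7 pred L5: L5→L4→L2 stop@L0
  join L7 pred L6: L6→L4→L2 stop@L0
  DF(L0)=∅
  DF(L1)={L2,L7}
  DF(L2)={L7}
  DF(L3)=∅
  DF(L4)={L4,L7}
  DF(L5)={L4,L6,L7}
  DF(L6)={L7}
  DF(L7)=∅
  DF(L8)=∅

φ for v: defs {L2,L5,L6,L7,L8}
  DF⁺ = {L4,L6,L7}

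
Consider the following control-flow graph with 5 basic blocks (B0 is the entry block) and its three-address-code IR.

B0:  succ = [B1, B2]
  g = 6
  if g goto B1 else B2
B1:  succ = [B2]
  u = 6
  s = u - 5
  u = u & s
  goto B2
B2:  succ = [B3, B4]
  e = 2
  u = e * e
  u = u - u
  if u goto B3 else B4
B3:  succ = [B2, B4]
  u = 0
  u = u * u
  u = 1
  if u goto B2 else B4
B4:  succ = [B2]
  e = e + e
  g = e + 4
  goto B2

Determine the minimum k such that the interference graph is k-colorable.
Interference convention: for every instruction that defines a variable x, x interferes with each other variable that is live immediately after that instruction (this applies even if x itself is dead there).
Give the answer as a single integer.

Block summaries:
  B0: {g} / ∅
  B1: {s,u} / ∅
  B2: {e,u} / ∅
  B3: {u} / ∅
  B4: {e,g} / {e}

Backward fixpoint:
  live B0: ∅→∅
  live B1: ∅→∅
  live B2: ∅→{e}
  live B3: {e}→{e}
  live B4: {e}→∅

Conflict graph:
  e — {u}
  g — ∅
  s — {u}
  u — {e,s}

Chromatic number:
  clique {e,u} ⇒ need ≥ 2
  assign e→r1 g→r0 s→r1 u→r0 — no edge inside a register ⇒ χ ≤ 2
  χ = 2

Answer: 2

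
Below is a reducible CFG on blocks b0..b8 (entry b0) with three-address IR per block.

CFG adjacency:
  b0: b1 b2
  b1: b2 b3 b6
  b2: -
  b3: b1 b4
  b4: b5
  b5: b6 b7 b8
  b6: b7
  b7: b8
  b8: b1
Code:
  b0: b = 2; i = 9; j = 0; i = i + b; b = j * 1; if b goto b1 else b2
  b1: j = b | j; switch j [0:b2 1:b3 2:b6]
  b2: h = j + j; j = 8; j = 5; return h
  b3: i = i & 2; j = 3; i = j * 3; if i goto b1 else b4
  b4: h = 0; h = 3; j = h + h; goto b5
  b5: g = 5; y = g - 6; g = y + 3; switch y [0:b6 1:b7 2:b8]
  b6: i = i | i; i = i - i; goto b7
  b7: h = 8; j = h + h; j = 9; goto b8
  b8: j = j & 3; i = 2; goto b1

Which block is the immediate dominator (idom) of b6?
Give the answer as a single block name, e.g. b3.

idom tree: b1←b0 b2←b0 b3←b1 b4←b3 b5←b4 b6←b1 b7←b1 b8←b1
Join-block Dom:
  b1: preds {b0,b3,b8}: {b0} ∩ {b0,b1,b3} ∩ {b0,b1,b8} = {b0}; idom=b0
  b2: preds {b0,b1}: {b0} ∩ {b0,b1} = {b0}; idom=b0
  b6: preds {b1,b5}: {b0,b1} ∩ {b0,b1,b3,b4,b5} = {b0,b1}; idom=b1
  b7: preds {b5,b6}: {b0,b1,b3,b4,b5} ∩ {b0,b1,b6} = {b0,b1}; idom=b1
  b8: preds {b5,b7}: {b0,b1,b3,b4,b5} ∩ {b0,b1,b7} = {b0,b1}; idom=b1

idom(b6) = b1

Answer: b1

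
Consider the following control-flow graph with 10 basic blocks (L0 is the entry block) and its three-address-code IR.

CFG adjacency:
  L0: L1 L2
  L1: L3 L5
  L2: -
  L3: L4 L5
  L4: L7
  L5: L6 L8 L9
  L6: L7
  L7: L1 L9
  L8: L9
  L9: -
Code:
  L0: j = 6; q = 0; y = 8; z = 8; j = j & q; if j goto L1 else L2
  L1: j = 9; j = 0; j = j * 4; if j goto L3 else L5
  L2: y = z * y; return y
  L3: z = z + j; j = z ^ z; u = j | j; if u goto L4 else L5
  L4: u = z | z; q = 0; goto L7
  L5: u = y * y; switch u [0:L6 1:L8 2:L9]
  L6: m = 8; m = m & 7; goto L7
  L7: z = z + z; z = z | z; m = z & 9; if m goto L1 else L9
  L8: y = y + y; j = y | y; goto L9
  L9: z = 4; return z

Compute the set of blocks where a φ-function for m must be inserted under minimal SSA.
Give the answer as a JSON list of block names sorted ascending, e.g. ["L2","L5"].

Answer: ["L1", "L7", "L9"]

Analysis:
idom tree: L1←L0 L2←L0 L3←L1 L4←L3 L5←L1 L6←L5 L7←L1 L8←L5 L9←L1
Join-block Dom:
  L1: preds {L0,L7}: {L0} ∩ {L0,L1,L7} = {L0}; idom=L0
  L5: preds {L1,L3}: {L0,L1} ∩ {L0,L1,L3} = {L0,L1}; idom=L1
  L7: preds {L4,L6}: {L0,L1,L3,L4} ∩ {L0,L1,L5,L6} = {L0,L1}; idom=L1
  L9: preds {L5,L7,L8}: {L0,L1,L5} ∩ {L0,L1,L7} ∩ {L0,L1,L5,L8} = {L0,L1}; idom=L1

DF derivation:
  L1←L0: walk · to L0
  L1←L7: walk L7→L1 to L0
  L5←L1: walk · to L1
  L5←L3: walk L3 to L1
  L7←L4: walk L4→L3 to L1
  L7←L6: walk L6→L5 to L1
  L9←L5: walk L5 to L1
  L9←L7: walk L7 to L1
  L9←L8: walk L8→L5 to L1
  DF(L0)=∅
  DF(L1)={L1}
  DF(L2)=∅
  DF(L3)={L5,L7}
  DF(L4)={L7}
  DF(L5)={L7,L9}
  DF(L6)={L7}
  DF(L7)={L1,L9}
  DF(L8)={L9}
  DF(L9)=∅

φ for m: defs {L6,L7}
  DF⁺ = {L1,L7,L9}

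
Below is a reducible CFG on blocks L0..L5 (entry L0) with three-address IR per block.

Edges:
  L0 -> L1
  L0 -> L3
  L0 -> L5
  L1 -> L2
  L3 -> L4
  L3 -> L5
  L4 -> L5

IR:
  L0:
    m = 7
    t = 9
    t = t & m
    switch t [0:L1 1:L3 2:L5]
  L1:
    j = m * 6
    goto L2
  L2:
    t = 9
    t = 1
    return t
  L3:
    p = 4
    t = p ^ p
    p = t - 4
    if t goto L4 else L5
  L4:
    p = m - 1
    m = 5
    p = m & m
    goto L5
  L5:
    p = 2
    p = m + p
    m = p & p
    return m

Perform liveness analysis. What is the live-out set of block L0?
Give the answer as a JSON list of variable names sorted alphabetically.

Block summaries:
  L0: def={m,t} ue=∅
  L1: def={j} ue={m}
  L2: def={t} ue=∅
  L3: def={p,t} ue=∅
  L4: def={m,p} ue={m}
  L5: def={m,p} ue={m}

Liveness:
  L0: in=∅ out={m}
  L1: in={m} out=∅
  L2: in=∅ out=∅
  L3: in={m} out={m}
  L4: in={m} out={m}
  L5: in={m} out=∅

live-out(L0) = ["m"]

Answer: ["m"]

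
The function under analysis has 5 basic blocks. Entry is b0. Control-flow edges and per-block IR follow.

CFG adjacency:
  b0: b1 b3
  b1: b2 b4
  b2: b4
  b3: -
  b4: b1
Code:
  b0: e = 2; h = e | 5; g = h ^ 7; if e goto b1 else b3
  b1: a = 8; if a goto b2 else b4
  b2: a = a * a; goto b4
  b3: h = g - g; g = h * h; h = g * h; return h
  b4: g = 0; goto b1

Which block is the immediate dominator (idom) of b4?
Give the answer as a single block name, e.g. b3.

idom tree: b1←b0 b2←b1 b3←b0 b4←b1
Join-block Dom:
  b1: preds {b0,b4}: {b0} ∩ {b0,b1,b4} = {b0}; idom=b0
  b4: preds {b1,b2}: {b0,b1} ∩ {b0,b1,b2} = {b0,b1}; idom=b1

idom(b4) = b1

Answer: b1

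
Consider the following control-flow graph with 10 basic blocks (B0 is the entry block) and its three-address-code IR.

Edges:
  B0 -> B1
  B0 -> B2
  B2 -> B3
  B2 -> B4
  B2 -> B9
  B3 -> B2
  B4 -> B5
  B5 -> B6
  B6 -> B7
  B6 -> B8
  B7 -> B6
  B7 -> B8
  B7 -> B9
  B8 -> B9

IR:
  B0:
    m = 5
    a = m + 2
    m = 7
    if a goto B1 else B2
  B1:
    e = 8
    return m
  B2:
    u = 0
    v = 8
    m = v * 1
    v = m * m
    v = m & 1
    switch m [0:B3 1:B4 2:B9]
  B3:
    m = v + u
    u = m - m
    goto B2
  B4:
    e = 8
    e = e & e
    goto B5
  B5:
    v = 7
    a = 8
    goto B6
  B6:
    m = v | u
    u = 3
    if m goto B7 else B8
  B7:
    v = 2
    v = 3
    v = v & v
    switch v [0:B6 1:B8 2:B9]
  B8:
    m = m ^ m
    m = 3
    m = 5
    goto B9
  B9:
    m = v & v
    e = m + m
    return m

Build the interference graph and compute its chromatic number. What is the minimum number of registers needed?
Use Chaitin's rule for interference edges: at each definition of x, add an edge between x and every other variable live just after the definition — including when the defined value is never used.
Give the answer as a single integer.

Answer: 4

Analysis:
def/use:
  B0 def {a,m} use ∅
  B1 def {e} use {m}
  B2 def {m,u,v} use ∅
  B3 def {m,u} use {u,v}
  B4 def {e} use ∅
  B5 def {a,v} use ∅
  B6 def {m,u} use {u,v}
  B7 def {v} use ∅
  B8 def {m} use {m}
  B9 def {e,m} use {v}

Liveness:
  B0 li=∅ lo={m}
  B1 li={m} lo=∅
  B2 li=∅ lo={u,v}
  B3 li={u,v} lo=∅
  B4 li={u} lo={u}
  B5 li={u} lo={u,v}
  B6 li={u,v} lo={m,u,v}
  B7 li={m,u} lo={m,u,v}
  B8 li={m,v} lo={v}
  B9 li={v} lo=∅

Conflict graph:
  a↔{m,u,v}
  e↔{m,u}
  m↔{a,e,u,v}
  u↔{a,e,m,v}
  v↔{a,m,u}

Chromatic number:
  {a,m,u,v} pairwise interfere (4-clique) ⇒ χ ≥ 4
  assign a→r2 e→r2 m→r0 u→r1 v→r3 — no edge inside a register ⇒ χ ≤ 4
  χ = 4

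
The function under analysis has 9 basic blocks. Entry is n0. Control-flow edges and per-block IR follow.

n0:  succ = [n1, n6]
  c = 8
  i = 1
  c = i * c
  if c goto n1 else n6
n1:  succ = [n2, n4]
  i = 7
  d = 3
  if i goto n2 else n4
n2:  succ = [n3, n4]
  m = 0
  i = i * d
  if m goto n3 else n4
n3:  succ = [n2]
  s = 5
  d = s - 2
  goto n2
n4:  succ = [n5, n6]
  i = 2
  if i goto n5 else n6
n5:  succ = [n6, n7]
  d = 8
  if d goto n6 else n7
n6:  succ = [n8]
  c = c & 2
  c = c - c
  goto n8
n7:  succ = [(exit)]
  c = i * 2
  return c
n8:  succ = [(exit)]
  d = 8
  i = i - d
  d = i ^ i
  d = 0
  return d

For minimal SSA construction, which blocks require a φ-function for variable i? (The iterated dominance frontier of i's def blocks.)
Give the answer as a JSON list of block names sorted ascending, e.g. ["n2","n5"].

idom tree: n1←n0 n2←n1 n3←n2 n4←n1 n5←n4 n6←n0 n7←n5 n8←n6
Join-block Dom:
  n2: preds {n1,n3}: {n0,n1} ∩ {n0,n1,n2,n3} = {n0,n1}; idom=n1
  n4: preds {n1,n2}: {n0,n1} ∩ {n0,n1,n2} = {n0,n1}; idom=n1
  n6: preds {n0,n4,n5}: {n0} ∩ {n0,n1,n4} ∩ {n0,n1,n4,n5} = {n0}; idom=n0

DF walk-up:
  n2←n1: walk · to n1
  n2←n3: walk n3→n2 to n1
  n4←n1: walk · to n1
  n4←n2: walk n2 to n1
  n6←n0: walk · to n0
  n6←n4: walk n4→n1 to n0
  n6←n5: walk n5→n4→n1 to n0
  n0: DF=∅
  n1: DF={n6}
  n2: DF={n2,n4}
  n3: DF={n2}
  n4: DF={n6}
  n5: DF={n6}
  n6: DF=∅
  n7: DF=∅
  n8: DF=∅

φ for i: defs {n0,n1,n2,n4,n8}
  DF⁺ = {n2,n4,n6}

Answer: ["n2", "n4", "n6"]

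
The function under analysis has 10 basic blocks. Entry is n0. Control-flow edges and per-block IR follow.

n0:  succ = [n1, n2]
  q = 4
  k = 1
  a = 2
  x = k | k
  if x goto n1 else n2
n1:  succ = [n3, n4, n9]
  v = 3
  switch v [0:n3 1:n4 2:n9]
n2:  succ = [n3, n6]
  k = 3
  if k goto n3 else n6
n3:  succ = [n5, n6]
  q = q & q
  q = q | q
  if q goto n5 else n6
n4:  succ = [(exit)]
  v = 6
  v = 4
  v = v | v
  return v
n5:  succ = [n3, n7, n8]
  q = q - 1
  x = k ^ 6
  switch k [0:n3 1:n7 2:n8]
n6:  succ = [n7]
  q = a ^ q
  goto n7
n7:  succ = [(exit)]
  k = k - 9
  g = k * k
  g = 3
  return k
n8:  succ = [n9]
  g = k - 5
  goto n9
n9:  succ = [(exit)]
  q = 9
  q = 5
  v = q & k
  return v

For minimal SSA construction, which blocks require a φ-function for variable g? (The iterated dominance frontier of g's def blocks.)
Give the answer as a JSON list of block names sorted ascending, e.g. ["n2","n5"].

Answer: ["n9"]

Working:
idom tree: n1←n0 n2←n0 n3←n0 n4←n1 n5←n3 n6←n0 n7←n0 n8←n5 n9←n0
Dom∩ at merges:
  n3: preds {n1,n2,n5}: {n0,n1} ∩ {n0,n2} ∩ {n0,n3,n5} = {n0}; idom=n0
  n6: preds {n2,n3}: {n0,n2} ∩ {n0,n3} = {n0}; idom=n0
  n7: preds {n5,n6}: {n0,n3,n5} ∩ {n0,n6} = {n0}; idom=n0
  n9: preds {n1,n8}: {n0,n1} ∩ {n0,n3,n5,n8} = {n0}; idom=n0

DF walk-up:
  join n3 pred n1: n1 stop@n0
  join n3 pred n2: n2 stop@n0
  join n3 pred n5: n5→n3 stop@n0
  join n6 pred n2: n2 stop@n0
  join n6 pred n3: n3 stop@n0
  join n7 pred n5: n5→n3 stop@n0
  join n7 pred n6: n6 stop@n0
  join n9 pred n1: n1 stop@n0
  join n9 pred n8: n8→n5→n3 stop@n0
  DF(n0)=∅
  DF(n1)={n3,n9}
  DF(n2)={n3,n6}
  DF(n3)={n3,n6,n7,n9}
  DF(n4)=∅
  DF(n5)={n3,n7,n9}
  DF(n6)={n7}
  DF(n7)=∅
  DF(n8)={n9}
  DF(n9)=∅

φ for g: defs {n7,n8}
  DF⁺ = {n9}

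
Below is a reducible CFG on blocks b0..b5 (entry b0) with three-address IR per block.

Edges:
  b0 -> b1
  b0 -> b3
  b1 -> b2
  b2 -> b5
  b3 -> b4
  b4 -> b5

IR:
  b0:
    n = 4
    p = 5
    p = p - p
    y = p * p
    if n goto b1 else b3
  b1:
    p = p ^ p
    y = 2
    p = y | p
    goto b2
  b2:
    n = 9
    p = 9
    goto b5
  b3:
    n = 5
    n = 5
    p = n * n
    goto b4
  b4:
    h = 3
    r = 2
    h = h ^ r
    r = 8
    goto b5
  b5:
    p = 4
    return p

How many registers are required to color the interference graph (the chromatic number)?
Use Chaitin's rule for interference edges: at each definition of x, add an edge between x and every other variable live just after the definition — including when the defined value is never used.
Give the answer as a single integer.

Block summaries:
  b0: {n,p,y} / ∅
  b1: {p,y} / {p}
  b2: {n,p} / ∅
  b3: {n,p} / ∅
  b4: {h,r} / ∅
  b5: {p} / ∅

Backward fixpoint:
  b0 li=∅ lo={p}
  b1 li={p} lo=∅
  b2 li=∅ lo=∅
  b3 li=∅ lo=∅
  b4 li=∅ lo=∅
  b5 li=∅ lo=∅

Conflict graph:
  h — {r}
  n — {p,y}
  p — {n,y}
  r — {h}
  y — {n,p}

Chromatic number:
  lower bound: {n,p,y} mutually conflict ⇒ χ ≥ 3
  assign h→r0 n→r0 p→r1 r→r1 y→r2 — no edge inside a register ⇒ χ ≤ 3
  χ = 3

Answer: 3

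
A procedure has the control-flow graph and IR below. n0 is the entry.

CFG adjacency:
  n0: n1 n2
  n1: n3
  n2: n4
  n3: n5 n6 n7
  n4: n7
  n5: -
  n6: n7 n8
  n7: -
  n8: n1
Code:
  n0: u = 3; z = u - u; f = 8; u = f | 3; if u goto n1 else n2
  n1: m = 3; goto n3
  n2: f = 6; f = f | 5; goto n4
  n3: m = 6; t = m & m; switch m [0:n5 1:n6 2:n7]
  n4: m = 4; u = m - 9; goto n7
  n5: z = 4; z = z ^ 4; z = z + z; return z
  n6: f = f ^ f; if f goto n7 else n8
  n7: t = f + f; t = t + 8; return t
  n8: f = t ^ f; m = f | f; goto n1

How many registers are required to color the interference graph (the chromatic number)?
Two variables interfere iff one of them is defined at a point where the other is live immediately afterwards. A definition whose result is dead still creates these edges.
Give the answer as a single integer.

Block summaries:
  n0: {f,u,z} / ∅
  n1: {m} / ∅
  n2: {f} / ∅
  n3: {m,t} / ∅
  n4: {m,u} / ∅
  n5: {z} / ∅
  n6: {f} / {f}
  n7: {t} / {f}
  n8: {f,m} / {f,t}

Backward fixpoint:
  n0 li=∅ lo={f}
  n1 li={f} lo={f}
  n2 li=∅ lo={f}
  n3 li={f} lo={f,t}
  n4 li={f} lo={f}
  n5 li=∅ lo=∅
  n6 li={f,t} lo={f,t}
  n7 li={f} lo=∅
  n8 li={f,t} lo={f}

Interfere edges:
  f↔{m,t,u}
  m↔{f,t}
  t↔{f,m}
  u↔{f}
  z↔∅

Colouring:
  {f,m,t} pairwise interfere (3-clique) ⇒ χ ≥ 3
  3-colouring: R0={f,z}  R1={m,u}  R2={t}
  χ = 3

Answer: 3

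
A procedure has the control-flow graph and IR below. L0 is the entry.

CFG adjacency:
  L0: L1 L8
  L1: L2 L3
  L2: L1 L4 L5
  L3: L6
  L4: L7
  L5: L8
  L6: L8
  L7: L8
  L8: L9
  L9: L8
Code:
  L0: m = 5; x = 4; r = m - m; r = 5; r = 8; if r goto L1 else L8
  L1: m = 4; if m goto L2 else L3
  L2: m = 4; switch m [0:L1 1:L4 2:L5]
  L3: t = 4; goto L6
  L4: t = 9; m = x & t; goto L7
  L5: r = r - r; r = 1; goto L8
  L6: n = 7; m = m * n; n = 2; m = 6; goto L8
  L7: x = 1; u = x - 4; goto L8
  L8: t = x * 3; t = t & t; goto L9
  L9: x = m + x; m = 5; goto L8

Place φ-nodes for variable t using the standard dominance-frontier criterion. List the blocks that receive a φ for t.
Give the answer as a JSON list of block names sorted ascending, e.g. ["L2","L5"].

Answer: ["L8"]

Analysis:
idom tree: L1←L0 L2←L1 L3←L1 L4←L2 L5←L2 L6←L3 L7←L4 L8←L0 L9←L8
Dom at joins:
  L1: preds {L0,L2}: {L0} ∩ {L0,L1,L2} = {L0}; idom=L0
  L8: preds {L0,L5,L6,L7,L9}: {L0} ∩ {L0,L1,L2,L5} ∩ {L0,L1,L3,L6} ∩ {L0,L1,L2,L4,L7} ∩ {L0,L8,L9} = {L0}; idom=L0

Frontier:
  L1←L0: walk · to L0
  L1←L2: walk L2→L1 to L0
  L8←L0: walk · to L0
  L8←L5: walk L5→L2→L1 to L0
  L8←L6: walk L6→L3→L1 to L0
  L8←L7: walk L7→L4→L2→L1 to L0
  L8←L9: walk L9→L8 to L0
  DF(L0)=∅
  DF(L1)={L1,L8}
  DF(L2)={L1,L8}
  DF(L3)={L8}
  DF(L4)={L8}
  DF(L5)={L8}
  DF(L6)={L8}
  DF(L7)={L8}
  DF(L8)={L8}
  DF(L9)={L8}

φ for t: defs {L3,L4,L8}
  DF⁺ = {L8}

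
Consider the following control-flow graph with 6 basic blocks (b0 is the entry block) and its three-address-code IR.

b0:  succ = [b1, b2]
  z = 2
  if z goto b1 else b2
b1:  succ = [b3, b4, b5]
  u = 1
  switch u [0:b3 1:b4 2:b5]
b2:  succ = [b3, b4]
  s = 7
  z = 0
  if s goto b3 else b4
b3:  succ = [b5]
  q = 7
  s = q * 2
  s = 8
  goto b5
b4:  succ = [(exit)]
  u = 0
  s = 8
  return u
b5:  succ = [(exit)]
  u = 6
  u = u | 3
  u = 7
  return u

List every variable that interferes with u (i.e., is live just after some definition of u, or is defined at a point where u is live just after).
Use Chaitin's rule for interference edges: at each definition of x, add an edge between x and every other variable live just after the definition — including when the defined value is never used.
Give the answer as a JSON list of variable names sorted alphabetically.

Block summaries:
  b0: {z} / ∅
  b1: {u} / ∅
  b2: {s,z} / ∅
  b3: {q,s} / ∅
  b4: {s,u} / ∅
  b5: {u} / ∅

Backward fixpoint:
  b0 li=∅ lo=∅
  b1 li=∅ lo=∅
  b2 li=∅ lo=∅
  b3 li=∅ lo=∅
  b4 li=∅ lo=∅
  b5 li=∅ lo=∅

Conflict graph:
  q↔∅
  s↔{u,z}
  u↔{s}
  z↔{s}

N(u) = ["s"]

Answer: ["s"]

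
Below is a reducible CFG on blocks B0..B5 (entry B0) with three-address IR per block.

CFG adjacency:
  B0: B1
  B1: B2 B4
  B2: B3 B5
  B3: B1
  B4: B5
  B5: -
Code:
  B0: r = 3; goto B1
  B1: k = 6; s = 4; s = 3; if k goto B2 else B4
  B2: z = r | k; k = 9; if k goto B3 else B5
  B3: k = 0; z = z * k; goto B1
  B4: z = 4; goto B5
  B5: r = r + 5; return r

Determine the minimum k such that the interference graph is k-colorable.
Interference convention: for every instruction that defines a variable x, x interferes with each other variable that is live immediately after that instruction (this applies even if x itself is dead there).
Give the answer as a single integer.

Per-block:
  B0: def={r} ue=∅
  B1: def={k,s} ue=∅
  B2: def={k,z} ue={k,r}
  B3: def={k,z} ue={z}
  B4: def={z} ue=∅
  B5: def={r} ue={r}

Live sets:
  live B0: ∅→{r}
  live B1: {r}→{k,r}
  live B2: {k,r}→{r,z}
  live B3: {r,z}→{r}
  live B4: {r}→{r}
  live B5: {r}→∅

Interference:
  k — {r,s,z}
  r — {k,s,z}
  s — {k,r}
  z — {k,r}

Chromatic number:
  {k,r,s} pairwise interfere (3-clique) ⇒ χ ≥ 3
  3-colouring: R0={k}  R1={r}  R2={s,z}
  χ = 3

Answer: 3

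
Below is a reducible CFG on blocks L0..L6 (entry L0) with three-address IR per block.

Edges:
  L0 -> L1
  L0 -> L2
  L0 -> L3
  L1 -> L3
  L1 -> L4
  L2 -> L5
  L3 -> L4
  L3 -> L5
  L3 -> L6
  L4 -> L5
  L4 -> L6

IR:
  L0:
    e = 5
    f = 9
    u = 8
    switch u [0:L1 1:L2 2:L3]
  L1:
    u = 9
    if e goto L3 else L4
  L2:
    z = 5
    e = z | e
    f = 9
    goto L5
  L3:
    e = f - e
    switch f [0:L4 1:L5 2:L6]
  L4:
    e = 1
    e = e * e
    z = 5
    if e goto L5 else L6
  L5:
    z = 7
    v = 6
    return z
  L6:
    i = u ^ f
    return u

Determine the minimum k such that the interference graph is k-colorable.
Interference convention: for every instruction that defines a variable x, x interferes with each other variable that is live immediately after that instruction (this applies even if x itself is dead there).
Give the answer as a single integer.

def/use:
  L0: {e,f,u} / ∅
  L1: {u} / {e}
  L2: {e,f,z} / {e}
  L3: {e} / {e,f}
  L4: {e,z} / ∅
  L5: {v,z} / ∅
  L6: {i} / {f,u}

Liveness:
  L0: in=∅ out={e,f,u}
  L1: in={e,f} out={e,f,u}
  L2: in={e} out=∅
  L3: in={e,f,u} out={f,u}
  L4: in={f,u} out={f,u}
  L5: in=∅ out=∅
  L6: in={f,u} out=∅

Conflict graph:
  e — {f,u,z}
  f — {e,u,z}
  i — {u}
  u — {e,f,i,z}
  v — {z}
  z — {e,f,u,v}

Colouring:
  {e,f,u,z} pairwise interfere (4-clique) ⇒ χ ≥ 4
  assign e→R2 f→R3 i→R1 u→R0 v→R0 z→R1 — no edge inside a register ⇒ χ ≤ 4
  χ = 4

Answer: 4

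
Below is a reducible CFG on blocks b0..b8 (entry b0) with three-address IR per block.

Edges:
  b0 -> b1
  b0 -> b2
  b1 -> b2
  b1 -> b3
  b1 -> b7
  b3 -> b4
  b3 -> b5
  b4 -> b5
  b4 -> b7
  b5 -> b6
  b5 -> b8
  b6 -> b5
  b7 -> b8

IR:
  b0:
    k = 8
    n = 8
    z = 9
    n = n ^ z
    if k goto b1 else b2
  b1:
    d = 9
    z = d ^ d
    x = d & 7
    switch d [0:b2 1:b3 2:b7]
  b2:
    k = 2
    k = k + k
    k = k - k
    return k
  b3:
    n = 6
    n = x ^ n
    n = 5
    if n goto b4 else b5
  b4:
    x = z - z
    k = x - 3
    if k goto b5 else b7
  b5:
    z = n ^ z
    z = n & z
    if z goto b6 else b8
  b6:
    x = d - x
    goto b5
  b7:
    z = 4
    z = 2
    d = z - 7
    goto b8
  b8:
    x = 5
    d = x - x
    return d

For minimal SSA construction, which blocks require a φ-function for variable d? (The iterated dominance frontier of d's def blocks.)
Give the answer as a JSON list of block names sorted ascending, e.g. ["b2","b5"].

idom tree: b1←b0 b2←b0 b3←b1 b4←b3 b5←b3 b6←b5 b7←b1 b8←b1
Dom at joins:
  b2: preds {b0,b1}: {b0} ∩ {b0,b1} = {b0}; idom=b0
  b5: preds {b3,b4,b6}: {b0,b1,b3} ∩ {b0,b1,b3,b4} ∩ {b0,b1,b3,b5,b6} = {b0,b1,b3}; idom=b3
  b7: preds {b1,b4}: {b0,b1} ∩ {b0,b1,b3,b4} = {b0,b1}; idom=b1
  b8: preds {b5,b7}: {b0,b1,b3,b5} ∩ {b0,b1,b7} = {b0,b1}; idom=b1

DF derivation:
  join b2 pred b0: · stop@b0
  join b2 pred b1: b1 stop@b0
  join b5 pred b3: · stop@b3
  join b5 pred b4: b4 stop@b3
  join b5 pred b6: b6→b5 stop@b3
  join b7 pred b1: · stop@b1
  join b7 pred b4: b4→b3 stop@b1
  join b8 pred b5: b5→b3 stop@b1
  join b8 pred b7: b7 stop@b1
  b0 → ∅
  b1 → {b2}
  b2 → ∅
  b3 → {b7,b8}
  b4 → {b5,b7}
  b5 → {b5,b8}
  b6 → {b5}
  b7 → {b8}
  b8 → ∅

φ for d: defs {b1,b7,b8}
  DF⁺ = {b2,b8}

Answer: ["b2", "b8"]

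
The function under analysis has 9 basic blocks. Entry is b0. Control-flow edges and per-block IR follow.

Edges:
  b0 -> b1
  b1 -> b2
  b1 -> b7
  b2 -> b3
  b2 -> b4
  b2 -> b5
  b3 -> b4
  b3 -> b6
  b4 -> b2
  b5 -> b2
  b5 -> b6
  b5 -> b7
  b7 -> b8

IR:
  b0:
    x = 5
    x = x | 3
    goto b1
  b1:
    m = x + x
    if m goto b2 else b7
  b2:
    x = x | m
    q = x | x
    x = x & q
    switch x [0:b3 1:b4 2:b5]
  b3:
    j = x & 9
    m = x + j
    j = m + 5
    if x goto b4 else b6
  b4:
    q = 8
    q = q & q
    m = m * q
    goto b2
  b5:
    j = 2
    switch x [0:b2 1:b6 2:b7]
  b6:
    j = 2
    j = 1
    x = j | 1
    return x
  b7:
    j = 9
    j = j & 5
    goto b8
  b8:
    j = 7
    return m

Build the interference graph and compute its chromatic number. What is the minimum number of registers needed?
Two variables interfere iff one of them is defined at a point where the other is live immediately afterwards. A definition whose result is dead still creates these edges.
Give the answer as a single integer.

def/use:
  b0: def={x} ue=∅
  b1: def={m} ue={x}
  b2: def={q,x} ue={m,x}
  b3: def={j,m} ue={x}
  b4: def={m,q} ue={m}
  b5: def={j} ue={x}
  b6: def={j,x} ue=∅
  b7: def={j} ue=∅
  b8: def={j} ue={m}

Live sets:
  live b0: ∅→{x}
  live b1: {x}→{m,x}
  live b2: {m,x}→{m,x}
  live b3: {x}→{m,x}
  live b4: {m,x}→{m,x}
  live b5: {m,x}→{m,x}
  live b6: ∅→∅
  live b7: {m}→{m}
  live b8: {m}→∅

Interference:
  j: {m,x}
  m: {j,q,x}
  q: {m,x}
  x: {j,m,q}

Colouring:
  lower bound: {j,m,x} mutually conflict ⇒ χ ≥ 3
  3-colouring: c0={m}  c1={x}  c2={j,q}
  χ = 3

Answer: 3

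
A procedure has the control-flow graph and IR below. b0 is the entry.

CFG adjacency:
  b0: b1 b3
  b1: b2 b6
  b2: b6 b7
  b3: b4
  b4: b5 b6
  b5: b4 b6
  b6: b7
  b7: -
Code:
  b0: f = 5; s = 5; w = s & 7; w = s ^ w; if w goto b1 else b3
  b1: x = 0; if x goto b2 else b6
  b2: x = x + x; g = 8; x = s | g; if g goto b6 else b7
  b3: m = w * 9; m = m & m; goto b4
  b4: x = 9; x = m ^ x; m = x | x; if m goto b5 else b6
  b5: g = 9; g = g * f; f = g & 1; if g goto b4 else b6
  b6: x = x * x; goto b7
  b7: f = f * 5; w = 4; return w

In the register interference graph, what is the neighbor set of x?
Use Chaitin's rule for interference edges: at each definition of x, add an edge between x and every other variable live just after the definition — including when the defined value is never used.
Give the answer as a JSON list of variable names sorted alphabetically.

Per-block:
  b0 def {f,s,w} use ∅
  b1 def {x} use ∅
  b2 def {g,x} use {s,x}
  b3 def {m} use {w}
  b4 def {m,x} use {m}
  b5 def {f,g} use {f}
  b6 def {x} use {x}
  b7 def {f,w} use {f}

Live sets:
  live b0: ∅→{f,s,w}
  live b1: {f,s}→{f,s,x}
  live b2: {f,s,x}→{f,x}
  live b3: {f,w}→{f,m}
  live b4: {f,m}→{f,m,x}
  live b5: {f,m,x}→{f,m,x}
  live b6: {f,x}→{f}
  live b7: {f}→∅

Interfere edges:
  f — {g,m,s,w,x}
  g — {f,m,s,x}
  m — {f,g,x}
  s — {f,g,w,x}
  w — {f,s}
  x — {f,g,m,s}

N(x) = ["f", "g", "m", "s"]

Answer: ["f", "g", "m", "s"]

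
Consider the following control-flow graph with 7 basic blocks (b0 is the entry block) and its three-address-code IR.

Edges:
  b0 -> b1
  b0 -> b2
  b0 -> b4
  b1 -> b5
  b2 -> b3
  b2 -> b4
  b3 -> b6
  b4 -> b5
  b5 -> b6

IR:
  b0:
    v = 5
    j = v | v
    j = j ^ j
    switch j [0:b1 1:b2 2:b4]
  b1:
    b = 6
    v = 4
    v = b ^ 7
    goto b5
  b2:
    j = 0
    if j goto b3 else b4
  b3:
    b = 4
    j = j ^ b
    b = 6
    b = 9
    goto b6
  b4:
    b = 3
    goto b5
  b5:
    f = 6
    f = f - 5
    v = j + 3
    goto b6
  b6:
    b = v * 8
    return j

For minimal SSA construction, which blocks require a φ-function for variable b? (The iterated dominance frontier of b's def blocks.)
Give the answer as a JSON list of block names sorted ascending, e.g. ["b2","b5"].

Answer: ["b5", "b6"]

Analysis:
idom tree: b1←b0 b2←b0 b3←b2 b4←b0 b5←b0 b6←b0
Dom∩ at merges:
  b4: preds {b0,b2}: {b0} ∩ {b0,b2} = {b0}; idom=b0
  b5: preds {b1,b4}: {b0,b1} ∩ {b0,b4} = {b0}; idom=b0
  b6: preds {b3,b5}: {b0,b2,b3} ∩ {b0,b5} = {b0}; idom=b0

DF derivation:
  b4←b0: walk · to b0
  b4←b2: walk b2 to b0
  b5←b1: walk b1 to b0
  b5←b4: walk b4 to b0
  b6←b3: walk b3→b2 to b0
  b6←b5: walk b5 to b0
  DF(b0)=∅
  DF(b1)={b5}
  DF(b2)={b4,b6}
  DF(b3)={b6}
  DF(b4)={b5}
  DF(b5)={b6}
  DF(b6)=∅

φ for b: defs {b1,b3,b4,b6}
  DF⁺ = {b5,b6}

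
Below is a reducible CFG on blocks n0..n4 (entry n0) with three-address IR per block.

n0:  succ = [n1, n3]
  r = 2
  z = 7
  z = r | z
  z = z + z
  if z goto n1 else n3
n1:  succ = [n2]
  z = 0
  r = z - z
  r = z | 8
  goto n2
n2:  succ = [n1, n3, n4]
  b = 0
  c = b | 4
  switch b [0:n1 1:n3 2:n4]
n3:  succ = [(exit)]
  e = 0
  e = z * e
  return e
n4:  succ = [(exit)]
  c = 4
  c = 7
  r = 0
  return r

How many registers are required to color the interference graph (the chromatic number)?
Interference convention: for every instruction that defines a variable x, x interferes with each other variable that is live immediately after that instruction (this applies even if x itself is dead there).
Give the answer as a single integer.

Per-block:
  n0: def={r,z} ue=∅
  n1: def={r,z} ue=∅
  n2: def={b,c} ue=∅
  n3: def={e} ue={z}
  n4: def={c,r} ue=∅

Backward fixpoint:
  n0 li=∅ lo={z}
  n1 li=∅ lo={z}
  n2 li={z} lo={z}
  n3 li={z} lo=∅
  n4 li=∅ lo=∅

Interference:
  b: {c,z}
  c: {b,z}
  e: {z}
  r: {z}
  z: {b,c,e,r}

Registers:
  clique {b,c,z} ⇒ need ≥ 3
  assign b→c1 c→c2 e→c1 r→c1 z→c0 — no edge inside a register ⇒ χ ≤ 3
  χ = 3

Answer: 3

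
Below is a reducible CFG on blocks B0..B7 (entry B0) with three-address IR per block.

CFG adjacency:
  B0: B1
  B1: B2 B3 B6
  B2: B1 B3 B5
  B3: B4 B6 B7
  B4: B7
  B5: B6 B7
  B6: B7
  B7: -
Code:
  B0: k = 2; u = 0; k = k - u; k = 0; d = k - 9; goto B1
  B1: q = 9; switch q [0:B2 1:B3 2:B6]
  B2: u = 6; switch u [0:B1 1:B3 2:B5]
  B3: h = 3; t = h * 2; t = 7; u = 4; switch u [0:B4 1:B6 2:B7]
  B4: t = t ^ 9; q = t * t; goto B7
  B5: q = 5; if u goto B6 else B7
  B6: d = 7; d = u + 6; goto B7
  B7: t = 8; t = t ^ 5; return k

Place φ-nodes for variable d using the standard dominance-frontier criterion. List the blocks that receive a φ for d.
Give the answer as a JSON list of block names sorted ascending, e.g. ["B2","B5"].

Answer: ["B7"]

Derivation:
idom tree: B1←B0 B2←B1 B3←B1 B4←B3 B5←B2 B6←B1 B7←B1
Join-block Dom:
  B1: preds {B0,B2}: {B0} ∩ {B0,B1,B2} = {B0}; idom=B0
  B3: preds {B1,B2}: {B0,B1} ∩ {B0,B1,B2} = {B0,B1}; idom=B1
  B6: preds {B1,B3,B5}: {B0,B1} ∩ {B0,B1,B3} ∩ {B0,B1,B2,B5} = {B0,B1}; idom=B1
  B7: preds {B3,B4,B5,B6}: {B0,B1,B3} ∩ {B0,B1,B3,B4} ∩ {B0,B1,B2,B5} ∩ {B0,B1,B6} = {B0,B1}; idom=B1

DF derivation:
  join B1 pred B0: · stop@B0
  join B1 pred B2: B2→B1 stop@B0
  join B3 pred B1: · stop@B1
  join B3 pred B2: B2 stop@B1
  join B6 pred B1: · stop@B1
  join B6 pred B3: B3 stop@B1
  join B6 pred B5: B5→B2 stop@B1
  join B7 pred B3: B3 stop@B1
  join B7 pred B4: B4→B3 stop@B1
  join B7 pred B5: B5→B2 stop@B1
  join B7 pred B6: B6 stop@B1
  B0: DF=∅
  B1: DF={B1}
  B2: DF={B1,B3,B6,B7}
  B3: DF={B6,B7}
  B4: DF={B7}
  B5: DF={B6,B7}
  B6: DF={B7}
  B7: DF=∅

φ for d: defs {B0,B6}
  DF⁺ = {B7}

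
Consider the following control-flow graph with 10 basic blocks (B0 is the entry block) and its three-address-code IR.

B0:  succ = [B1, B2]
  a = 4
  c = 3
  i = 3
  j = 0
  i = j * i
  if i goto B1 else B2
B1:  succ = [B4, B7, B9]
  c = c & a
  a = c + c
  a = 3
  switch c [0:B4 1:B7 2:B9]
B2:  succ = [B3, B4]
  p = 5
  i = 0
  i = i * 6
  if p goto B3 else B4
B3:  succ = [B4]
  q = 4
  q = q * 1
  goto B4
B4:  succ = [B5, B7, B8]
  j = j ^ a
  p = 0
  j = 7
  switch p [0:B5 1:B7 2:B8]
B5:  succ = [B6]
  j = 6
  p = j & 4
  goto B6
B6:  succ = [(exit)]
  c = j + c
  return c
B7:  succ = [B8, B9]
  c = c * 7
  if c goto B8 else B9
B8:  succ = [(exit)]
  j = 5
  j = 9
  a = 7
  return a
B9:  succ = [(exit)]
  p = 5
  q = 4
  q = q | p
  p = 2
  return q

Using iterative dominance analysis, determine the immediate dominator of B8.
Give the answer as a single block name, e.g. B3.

Answer: B0

Analysis:
idom tree: B1←B0 B2←B0 B3←B2 B4←B0 B5←B4 B6←B5 B7←B0 B8←B0 B9←B0
Join-block Dom:
  B4: preds {B1,B2,B3}: {B0,B1} ∩ {B0,B2} ∩ {B0,B2,B3} = {B0}; idom=B0
  B7: preds {B1,B4}: {B0,B1} ∩ {B0,B4} = {B0}; idom=B0
  B8: preds {B4,B7}: {B0,B4} ∩ {B0,B7} = {B0}; idom=B0
  B9: preds {B1,B7}: {B0,B1} ∩ {B0,B7} = {B0}; idom=B0

idom(B8) = B0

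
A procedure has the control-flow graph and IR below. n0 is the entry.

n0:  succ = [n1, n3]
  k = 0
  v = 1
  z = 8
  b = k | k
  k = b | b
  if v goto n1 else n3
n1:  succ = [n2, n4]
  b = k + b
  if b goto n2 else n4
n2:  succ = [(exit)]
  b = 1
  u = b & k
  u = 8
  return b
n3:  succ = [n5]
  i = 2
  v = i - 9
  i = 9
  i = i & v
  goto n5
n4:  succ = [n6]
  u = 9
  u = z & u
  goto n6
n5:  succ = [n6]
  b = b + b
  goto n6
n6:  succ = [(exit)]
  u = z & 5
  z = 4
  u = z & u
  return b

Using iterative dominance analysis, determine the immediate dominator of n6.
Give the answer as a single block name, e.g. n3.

Answer: n0

Derivation:
idom tree: n1←n0 n2←n1 n3←n0 n4←n1 n5←n3 n6←n0
Join-block Dom:
  n6: preds {n4,n5}: {n0,n1,n4} ∩ {n0,n3,n5} = {n0}; idom=n0

idom(n6) = n0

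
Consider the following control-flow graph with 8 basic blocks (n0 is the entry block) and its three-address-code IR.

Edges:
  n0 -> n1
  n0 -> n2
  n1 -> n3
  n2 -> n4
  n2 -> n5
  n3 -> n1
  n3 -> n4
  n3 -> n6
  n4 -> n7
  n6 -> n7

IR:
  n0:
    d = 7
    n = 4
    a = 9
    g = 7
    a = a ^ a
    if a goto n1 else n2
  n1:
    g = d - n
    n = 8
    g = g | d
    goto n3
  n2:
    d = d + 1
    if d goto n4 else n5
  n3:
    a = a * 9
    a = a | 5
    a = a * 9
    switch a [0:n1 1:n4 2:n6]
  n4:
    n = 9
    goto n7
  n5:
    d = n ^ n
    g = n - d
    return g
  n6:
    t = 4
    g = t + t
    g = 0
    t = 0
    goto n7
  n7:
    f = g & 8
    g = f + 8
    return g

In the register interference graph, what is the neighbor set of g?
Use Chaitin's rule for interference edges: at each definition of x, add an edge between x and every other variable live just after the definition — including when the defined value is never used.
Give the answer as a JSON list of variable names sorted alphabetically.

Answer: ["a", "d", "n", "t"]

Analysis:
def/use:
  n0 def {a,d,g,n} use ∅
  n1 def {g,n} use {d,n}
  n2 def {d} use {d}
  n3 def {a} use {a}
  n4 def {n} use ∅
  n5 def {d,g} use {n}
  n6 def {g,t} use ∅
  n7 def {f,g} use {g}

Live sets:
  live n0: ∅→{a,d,g,n}
  live n1: {a,d,n}→{a,d,g,n}
  live n2: {d,g,n}→{g,n}
  live n3: {a,d,g,n}→{a,d,g,n}
  live n4: {g}→{g}
  live n5: {n}→∅
  live n6: ∅→{g}
  live n7: {g}→∅

Interfere edges:
  a: {d,g,n}
  d: {a,g,n}
  f: ∅
  g: {a,d,n,t}
  n: {a,d,g}
  t: {g}

N(g) = ["a", "d", "n", "t"]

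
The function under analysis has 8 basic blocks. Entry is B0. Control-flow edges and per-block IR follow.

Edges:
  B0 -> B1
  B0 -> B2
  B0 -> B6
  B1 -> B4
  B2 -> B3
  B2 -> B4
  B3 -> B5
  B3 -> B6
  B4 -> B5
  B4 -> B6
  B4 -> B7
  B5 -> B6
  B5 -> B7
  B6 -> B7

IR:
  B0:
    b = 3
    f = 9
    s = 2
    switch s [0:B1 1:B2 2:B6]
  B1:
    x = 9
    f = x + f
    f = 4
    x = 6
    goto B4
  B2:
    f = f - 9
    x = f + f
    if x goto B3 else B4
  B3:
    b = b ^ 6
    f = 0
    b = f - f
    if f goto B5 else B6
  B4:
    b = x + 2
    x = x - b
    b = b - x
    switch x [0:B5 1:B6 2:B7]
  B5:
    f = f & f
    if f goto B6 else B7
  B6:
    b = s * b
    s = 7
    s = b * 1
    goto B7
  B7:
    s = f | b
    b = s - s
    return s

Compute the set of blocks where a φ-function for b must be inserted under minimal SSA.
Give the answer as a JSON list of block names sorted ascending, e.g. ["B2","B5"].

idom tree: B1←B0 B2←B0 B3←B2 B4←B0 B5←B0 B6←B0 B7←B0
Dom∩ at merges:
  B4: preds {B1,B2}: {B0,B1} ∩ {B0,B2} = {B0}; idom=B0
  B5: preds {B3,B4}: {B0,B2,B3} ∩ {B0,B4} = {B0}; idom=B0
  B6: preds {B0,B3,B4,B5}: {B0} ∩ {B0,B2,B3} ∩ {B0,B4} ∩ {B0,B5} = {B0}; idom=B0
  B7: preds {B4,B5,B6}: {B0,B4} ∩ {B0,B5} ∩ {B0,B6} = {B0}; idom=B0

DF walk-up:
  B4←B1: walk B1 to B0
  B4←B2: walk B2 to B0
  B5←B3: walk B3→B2 to B0
  B5←B4: walk B4 to B0
  B6←B0: walk · to B0
  B6←B3: walk B3→B2 to B0
  B6←B4: walk B4 to B0
  B6←B5: walk B5 to B0
  B7←B4: walk B4 to B0
  B7←B5: walk B5 to B0
  B7←B6: walk B6 to B0
  B0 → ∅
  B1 → {B4}
  B2 → {B4,B5,B6}
  B3 → {B5,B6}
  B4 → {B5,B6,B7}
  B5 → {B6,B7}
  B6 → {B7}
  B7 → ∅

φ for b: defs {B0,B3,B4,B6,B7}
  DF⁺ = {B5,B6,B7}

Answer: ["B5", "B6", "B7"]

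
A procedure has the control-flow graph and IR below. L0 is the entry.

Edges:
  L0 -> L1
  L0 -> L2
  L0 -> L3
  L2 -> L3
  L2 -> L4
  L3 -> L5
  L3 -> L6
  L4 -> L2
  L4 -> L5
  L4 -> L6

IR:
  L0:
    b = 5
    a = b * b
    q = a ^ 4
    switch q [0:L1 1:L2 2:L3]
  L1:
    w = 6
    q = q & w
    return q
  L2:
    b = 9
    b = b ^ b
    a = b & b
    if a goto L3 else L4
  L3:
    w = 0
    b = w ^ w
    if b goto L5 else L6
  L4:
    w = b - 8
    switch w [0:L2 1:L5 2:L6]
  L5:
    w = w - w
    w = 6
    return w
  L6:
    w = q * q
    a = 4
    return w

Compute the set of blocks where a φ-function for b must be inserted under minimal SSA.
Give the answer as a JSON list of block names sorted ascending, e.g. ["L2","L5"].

Answer: ["L2", "L3", "L5", "L6"]

Derivation:
idom tree: L1←L0 L2←L0 L3←L0 L4←L2 L5←L0 L6←L0
Join-block Dom:
  L2: preds {L0,L4}: {L0} ∩ {L0,L2,L4} = {L0}; idom=L0
  L3: preds {L0,L2}: {L0} ∩ {L0,L2} = {L0}; idom=L0
  L5: preds {L3,L4}: {L0,L3} ∩ {L0,L2,L4} = {L0}; idom=L0
  L6: preds {L3,L4}: {L0,L3} ∩ {L0,L2,L4} = {L0}; idom=L0

DF derivation:
  join L2 pred L0: · stop@L0
  join L2 pred L4: L4→L2 stop@L0
  join L3 pred L0: · stop@L0
  join L3 pred L2: L2 stop@L0
  join L5 pred L3: L3 stop@L0
  join L5 pred L4: L4→L2 stop@L0
  join L6 pred L3: L3 stop@L0
  join L6 pred L4: L4→L2 stop@L0
  DF(L0)=∅
  DF(L1)=∅
  DF(L2)={L2,L3,L5,L6}
  DF(L3)={L5,L6}
  DF(L4)={L2,L5,L6}
  DF(L5)=∅
  DF(L6)=∅

φ for b: defs {L0,L2,L3}
  DF⁺ = {L2,L3,L5,L6}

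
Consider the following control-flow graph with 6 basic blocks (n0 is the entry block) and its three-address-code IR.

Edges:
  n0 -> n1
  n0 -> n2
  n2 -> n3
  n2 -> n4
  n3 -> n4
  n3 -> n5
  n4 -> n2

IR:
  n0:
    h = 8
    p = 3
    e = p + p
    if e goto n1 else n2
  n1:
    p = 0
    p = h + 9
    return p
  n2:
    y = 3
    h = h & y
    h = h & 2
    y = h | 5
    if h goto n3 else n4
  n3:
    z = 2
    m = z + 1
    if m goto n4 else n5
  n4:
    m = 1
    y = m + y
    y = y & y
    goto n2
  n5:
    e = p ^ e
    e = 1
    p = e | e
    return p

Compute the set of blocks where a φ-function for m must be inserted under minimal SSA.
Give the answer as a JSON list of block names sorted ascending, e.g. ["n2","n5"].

idom tree: n1←n0 n2←n0 n3←n2 n4←n2 n5←n3
Dom∩ at merges:
  n2: preds {n0,n4}: {n0} ∩ {n0,n2,n4} = {n0}; idom=n0
  n4: preds {n2,n3}: {n0,n2} ∩ {n0,n2,n3} = {n0,n2}; idom=n2

DF walk-up:
  n2←n0: walk · to n0
  n2←n4: walk n4→n2 to n0
  n4←n2: walk · to n2
  n4←n3: walk n3 to n2
  n0: DF=∅
  n1: DF=∅
  n2: DF={n2}
  n3: DF={n4}
  n4: DF={n2}
  n5: DF=∅

φ for m: defs {n3,n4}
  DF⁺ = {n2,n4}

Answer: ["n2", "n4"]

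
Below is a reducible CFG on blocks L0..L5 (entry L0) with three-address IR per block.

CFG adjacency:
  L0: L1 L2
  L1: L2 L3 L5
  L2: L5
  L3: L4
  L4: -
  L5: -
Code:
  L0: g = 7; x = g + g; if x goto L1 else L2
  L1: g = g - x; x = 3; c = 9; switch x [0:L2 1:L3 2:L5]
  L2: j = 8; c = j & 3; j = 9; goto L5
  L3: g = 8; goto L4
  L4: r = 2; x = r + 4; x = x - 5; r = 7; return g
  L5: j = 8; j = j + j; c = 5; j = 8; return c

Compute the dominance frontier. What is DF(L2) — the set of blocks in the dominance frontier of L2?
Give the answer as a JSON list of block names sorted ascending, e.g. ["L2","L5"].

idom tree: L1←L0 L2←L0 L3←L1 L4←L3 L5←L0
Dom at joins:
  L2: preds {L0,L1}: {L0} ∩ {L0,L1} = {L0}; idom=L0
  L5: preds {L1,L2}: {L0,L1} ∩ {L0,L2} = {L0}; idom=L0

Frontier:
  join L2 pred L0: · stop@L0
  join L2 pred L1: L1 stop@L0
  join L5 pred L1: L1 stop@L0
  join L5 pred L2: L2 stop@L0
  DF(L0)=∅
  DF(L1)={L2,L5}
  DF(L2)={L5}
  DF(L3)=∅
  DF(L4)=∅
  DF(L5)=∅

DF(L2) = ["L5"]

Answer: ["L5"]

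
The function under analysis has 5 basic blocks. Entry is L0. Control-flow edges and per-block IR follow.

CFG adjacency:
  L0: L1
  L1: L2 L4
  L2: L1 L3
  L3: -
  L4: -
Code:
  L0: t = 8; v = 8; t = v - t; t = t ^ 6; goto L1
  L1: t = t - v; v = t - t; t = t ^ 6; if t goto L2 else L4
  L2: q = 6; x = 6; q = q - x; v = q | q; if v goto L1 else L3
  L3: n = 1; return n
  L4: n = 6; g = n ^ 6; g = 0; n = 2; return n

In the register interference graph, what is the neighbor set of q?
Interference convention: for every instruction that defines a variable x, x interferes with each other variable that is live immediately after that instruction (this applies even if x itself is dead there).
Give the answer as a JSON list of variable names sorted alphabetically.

Per-block:
  L0: {t,v} / ∅
  L1: {t,v} / {t,v}
  L2: {q,v,x} / ∅
  L3: {n} / ∅
  L4: {g,n} / ∅

Liveness:
  L0 li=∅ lo={t,v}
  L1 li={t,v} lo={t}
  L2 li={t} lo={t,v}
  L3 li=∅ lo=∅
  L4 li=∅ lo=∅

Interfere edges:
  g↔∅
  n↔∅
  q↔{t,x}
  t↔{q,v,x}
  v↔{t}
  x↔{q,t}

N(q) = ["t", "x"]

Answer: ["t", "x"]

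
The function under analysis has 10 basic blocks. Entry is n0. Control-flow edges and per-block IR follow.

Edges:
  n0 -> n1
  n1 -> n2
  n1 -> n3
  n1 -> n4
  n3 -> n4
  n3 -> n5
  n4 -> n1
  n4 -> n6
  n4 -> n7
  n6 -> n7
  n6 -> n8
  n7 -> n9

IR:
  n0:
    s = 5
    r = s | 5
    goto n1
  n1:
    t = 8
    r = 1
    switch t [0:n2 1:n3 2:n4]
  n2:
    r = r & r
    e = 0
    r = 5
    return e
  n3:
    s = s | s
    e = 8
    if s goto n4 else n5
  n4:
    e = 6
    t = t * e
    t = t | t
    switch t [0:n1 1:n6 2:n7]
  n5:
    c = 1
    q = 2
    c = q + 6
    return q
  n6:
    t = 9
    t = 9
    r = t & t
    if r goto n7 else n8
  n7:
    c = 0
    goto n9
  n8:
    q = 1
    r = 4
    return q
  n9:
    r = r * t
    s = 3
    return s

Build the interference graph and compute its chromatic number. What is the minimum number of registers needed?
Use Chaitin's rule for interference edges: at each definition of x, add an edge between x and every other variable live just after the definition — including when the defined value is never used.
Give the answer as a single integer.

Answer: 4

Derivation:
Per-block:
  n0: def={r,s} ue=∅
  n1: def={r,t} ue=∅
  n2: def={e,r} ue={r}
  n3: def={e,s} ue={s}
  n4: def={e,t} ue={t}
  n5: def={c,q} ue=∅
  n6: def={r,t} ue=∅
  n7: def={c} ue=∅
  n8: def={q,r} ue=∅
  n9: def={r,s} ue={r,t}

Liveness:
  live n0: ∅→{s}
  live n1: {s}→{r,s,t}
  live n2: {r}→∅
  live n3: {r,s,t}→{r,s,t}
  live n4: {r,s,t}→{r,s,t}
  live n5: ∅→∅
  live n6: ∅→{r,t}
  live n7: {r,t}→{r,t}
  live n8: ∅→∅
  live n9: {r,t}→∅

Interference:
  c↔{q,r,t}
  e↔{r,s,t}
  q↔{c,r}
  r↔{c,e,q,s,t}
  s↔{e,r,t}
  t↔{c,e,r,s}

Colouring:
  {e,r,s,t} pairwise interfere (4-clique) ⇒ χ ≥ 4
  4-colouring: r0={r}  r1={q,t}  r2={c,e}  r3={s}
  χ = 4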